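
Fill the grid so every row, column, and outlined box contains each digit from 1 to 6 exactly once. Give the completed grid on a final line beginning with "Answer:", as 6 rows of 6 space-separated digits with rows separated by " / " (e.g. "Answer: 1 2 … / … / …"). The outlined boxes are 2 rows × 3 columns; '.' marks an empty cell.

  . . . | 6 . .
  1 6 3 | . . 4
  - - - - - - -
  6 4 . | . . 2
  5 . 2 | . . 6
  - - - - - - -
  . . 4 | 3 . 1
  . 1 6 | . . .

Step 1. [r1c5∈{1,2,3,5}] 1 has one home in row 1: r1c5. So r1c5=1.
Step 2. [r6c6∈{5}] r6c6's peers cover all but 5. So r6c6=5.
Step 3. [r5c1∈{2}] nothing but 2 survives at r5c1, so r5c1=2.
Step 4. [r4c4∈{1,4}] r4c4 is the only open cell in row 4 admitting 1. So r4c4=1.
Step 5. [r3c5∈{3,5}] row 3 places 3 nowhere but r3c5 ⇒ r3c5=3.
Step 6. [r6c4∈{2,4}] col 4 places 4 nowhere but r6c4, so r6c4=4.
Step 7. [r2c5∈{2,5}] col 5 places 5 nowhere but r2c5 ⇒ r2c5=5.
Step 8. [r1c2∈{2,5}] r1c2 is the only open cell in row 1 admitting 2. So r1c2=2.
Step 9. [r1c3∈{5}] r1c3 has the single candidate 5 ⇒ r1c3=5.
Step 10. [r6c1∈{3}] r6c1 is down to just 3. So r6c1=3.
Step 11. [r5c2∈{5}] r5c2 has the single candidate 5 ⇒ r5c2=5.
Step 12. [r4c2∈{3}] only 3 remains possible at r4c2. So r4c2=3.
Step 13. [r3c4∈{5}] only 5 remains possible at r3c4 ⇒ r3c4=5.
Step 14. [r1c6∈{3}] only 3 remains possible at r1c6 ⇒ r1c6=3.
Step 15. [r1c1∈{4}] nothing but 4 survives at r1c1. So r1c1=4.
Step 16. [r6c5∈{2}] nothing but 2 survives at r6c5 ⇒ r6c5=2.
Step 17. [r4c5∈{4}] nothing but 4 survives at r4c5 ⇒ r4c5=4.
Step 18. [r5c5∈{6}] r5c5's peers cover all but 6, so r5c5=6.
Step 19. [r3c3∈{1}] nothing but 1 survives at r3c3, so r3c3=1.
Step 20. [r2c4∈{2}] r2c4 has the single candidate 2 ⇒ r2c4=2.

Answer: 4 2 5 6 1 3 / 1 6 3 2 5 4 / 6 4 1 5 3 2 / 5 3 2 1 4 6 / 2 5 4 3 6 1 / 3 1 6 4 2 5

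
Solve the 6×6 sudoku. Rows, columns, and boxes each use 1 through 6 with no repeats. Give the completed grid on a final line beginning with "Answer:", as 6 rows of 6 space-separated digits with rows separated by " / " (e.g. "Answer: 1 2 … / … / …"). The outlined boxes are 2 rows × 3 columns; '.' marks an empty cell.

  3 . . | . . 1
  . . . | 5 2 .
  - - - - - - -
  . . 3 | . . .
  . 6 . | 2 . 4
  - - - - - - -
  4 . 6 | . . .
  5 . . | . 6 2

Step 1. [r3c2∈{1,2,4,5}] in row 3, 4 fits only at r3c2, so r3c2=4.
Step 2. [r6c3∈{1}] nothing but 1 survives at r6c3 ⇒ r6c3=1.
Step 3. [r4c1∈{1}] nothing but 1 survives at r4c1. So r4c1=1.
Step 4. [r1c3∈{2,4,5}] in col 3, 2 fits only at r1c3. So r1c3=2.
Step 5. [r1c4∈{4,6}] in row 1, 6 fits only at r1c4. So r1c4=6.
Step 6. [r3c4∈{1}] r3c4 has the single candidate 1. So r3c4=1.
Step 7. [r5c4∈{3}] r5c4 is down to just 3, so r5c4=3.
Step 8. [r3c5∈{5}] only 5 remains possible at r3c5 ⇒ r3c5=5.
Step 9. [r3c1∈{2}] r3c1 has the single candidate 2, so r3c1=2.
Step 10. [r1c5∈{4}] r1c5 has the single candidate 4, so r1c5=4.
Step 11. [r5c5∈{1}] r5c5 has the single candidate 1, so r5c5=1.
Step 12. [r4c3∈{5}] r4c3 is down to just 5. So r4c3=5.
Step 13. [r2c6∈{3}] nothing but 3 survives at r2c6 ⇒ r2c6=3.
Step 14. [r6c4∈{4}] only 4 remains possible at r6c4. So r6c4=4.
Step 15. [r5c6∈{5}] only 5 remains possible at r5c6. So r5c6=5.
Step 16. [r2c1∈{6}] r2c1 is down to just 6 ⇒ r2c1=6.
Step 17. [r6c2∈{3}] r6c2 has the single candidate 3 ⇒ r6c2=3.
Step 18. [r3c6∈{6}] r3c6 has the single candidate 6 ⇒ r3c6=6.
Step 19. [r1c2∈{5}] nothing but 5 survives at r1c2, so r1c2=5.
Step 20. [r2c3∈{4}] only 4 remains possible at r2c3. So r2c3=4.
Step 21. [r4c5∈{3}] r4c5's peers cover all but 3. So r4c5=3.
Step 22. [r2c2∈{1}] r2c2's peers cover all but 1. So r2c2=1.
Step 23. [r5c2∈{2}] r5c2's peers cover all but 2 ⇒ r5c2=2.

Answer: 3 5 2 6 4 1 / 6 1 4 5 2 3 / 2 4 3 1 5 6 / 1 6 5 2 3 4 / 4 2 6 3 1 5 / 5 3 1 4 6 2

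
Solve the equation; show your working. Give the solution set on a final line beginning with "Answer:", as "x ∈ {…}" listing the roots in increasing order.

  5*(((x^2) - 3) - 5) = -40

Step 1. [5*(((x^2) - 3) - 5) = -40] divide by the outer 5, so div: ((x^2) - 3) - 5 = -8.
Step 2. [((x^2) - 3) - 5 = -8] peel the -5: add 5 from each side ⇒ sub: (x^2) - 3 = -3.
Step 3. [(x^2) - 3 = -3] 3 comes off first (add 3). So sub: x^2 = 0.
Step 4. [x^2 = 0] LHS squared, RHS 0 ≥ 0: apply √ (±), so sqrt: x = 0.

Answer: x ∈ {0}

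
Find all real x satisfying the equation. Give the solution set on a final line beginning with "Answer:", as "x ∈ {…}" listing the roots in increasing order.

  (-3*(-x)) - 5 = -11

Step 1. [(-3*(-x)) - 5 = -11] the outer -5 inverts by adding 5. So sub: -3*(-x) = -6.
Step 2. [-3*(-x) = -6] LHS = -3·(…); ÷-3 both sides, so div: -x = 2.
Step 3. [-x = 2] LHS negated; negate both sides. So neg: x = -2.

Answer: x ∈ {-2}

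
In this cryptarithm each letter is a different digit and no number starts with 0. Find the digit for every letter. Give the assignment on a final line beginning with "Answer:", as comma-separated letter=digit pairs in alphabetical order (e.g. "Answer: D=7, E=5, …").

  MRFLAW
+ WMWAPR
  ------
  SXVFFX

Step 1. [col 1: W + R ≡ X (mod 10)] no forcing yet in column 1 (carry-in 0); R=1 is free and consistent — try it. So R=1.
Step 2. [col 1: W + R ≡ X (mod 10)] column 1 (W + R ≡ X (mod 10), carry-in 0) doesn't pin W yet; pick W=3 and continue ⇒ W=3.
Step 3. [col 1: W + R ≡ X (mod 10)] column 1 reads W+R+carry(0)=X with W=3, R=1; with digits 1,3 already taken and all letters distinct, the only value for X is 4 ⇒ X=4.
Step 4. [col 2: A + P ≡ F (mod 10)] A=7 is one option consistent with column 2 (A + P ≡ F (mod 10), carry-in 0) — take it ⇒ A=7.
Step 5. [col 2: A + P ≡ F (mod 10)] column 2 (A + P ≡ F (mod 10), carry-in 0) doesn't pin P yet; pick P=9 and continue ⇒ P=9.
Step 6. [col 2: A + P ≡ F (mod 10)] in column 2 we have A+P≡F with carry-in 0; given A=7, P=9 and digits 1,3,4,7,9 already taken and all letters distinct, that pins F to 6, so F=6.
Step 7. [col 3: L + A ≡ F (mod 10)] from column 3 (A=7, F=6, carry-in 1, digits 1,3,4,6,7,9 already taken and all letters distinct): L must equal 8. So L=8.
Step 8. [col 4: F + W ≡ V (mod 10)] column 4 reads F+W+carry(1)=V with F=6, W=3; with digits 1,3,4,6,7,8,9 already taken and all letters distinct, the only value for V is 0 ⇒ V=0.
Step 9. [col 5: R + M ≡ X (mod 10)] from column 5 (R=1, X=4, carry-in 1, digits 0,1,3,4,6,7,8,9 already taken and all letters distinct): M must equal 2. So M=2.
Step 10. [col 6: M + W ≡ S (mod 10)] column 6 reads M+W+carry(0)=S with M=2, W=3; with digits 0,1,2,3,4,6,7,8,9 already taken and all letters distinct, the only value for S is 5. So S=5.

Answer: A=7, F=6, L=8, M=2, P=9, R=1, S=5, V=0, W=3, X=4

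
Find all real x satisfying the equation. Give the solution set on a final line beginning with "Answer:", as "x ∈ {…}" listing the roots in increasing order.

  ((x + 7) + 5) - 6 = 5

Step 1. [((x + 7) + 5) - 6 = 5] peel the -6: add 6 from each side ⇒ sub: (x + 7) + 5 = 11.
Step 2. [(x + 7) + 5 = 11] peel the +5: subtract 5 from each side ⇒ sub: x + 7 = 6.
Step 3. [x + 7 = 6] peel the +7: subtract 7 from each side, so sub: x = -1.

Answer: x ∈ {-1}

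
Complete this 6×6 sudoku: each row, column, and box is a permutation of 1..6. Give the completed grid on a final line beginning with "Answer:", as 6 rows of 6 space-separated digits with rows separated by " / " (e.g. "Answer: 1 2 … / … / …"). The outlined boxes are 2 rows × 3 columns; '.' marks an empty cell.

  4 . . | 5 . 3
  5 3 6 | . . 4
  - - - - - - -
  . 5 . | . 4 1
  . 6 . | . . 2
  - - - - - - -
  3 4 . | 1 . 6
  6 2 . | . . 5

Step 1. [r4c4∈{3}] nothing but 3 survives at r4c4, so r4c4=3.
Step 2. [r1c3∈{1,2}] in box 1, 2 fits only at r1c3. So r1c3=2.
Step 3. [r2c5∈{1,2}] across row 2, 1 lands solely at r2c5, so r2c5=1.
Step 4. [r4c3∈{1,4}] row 4 places 4 nowhere but r4c3 ⇒ r4c3=4.
Step 5. [r3c4∈{6}] nothing but 6 survives at r3c4. So r3c4=6.
Step 6. [r1c2∈{1}] r1c2 has the single candidate 1 ⇒ r1c2=1.
Step 7. [r4c5∈{5}] only 5 remains possible at r4c5, so r4c5=5.
Step 8. [r3c3∈{3}] r3c3's peers cover all but 3. So r3c3=3.
Step 9. [r1c5∈{6}] r1c5's peers cover all but 6, so r1c5=6.
Step 10. [r3c1∈{2}] r3c1's peers cover all but 2 ⇒ r3c1=2.
Step 11. [r4c1∈{1}] r4c1's peers cover all but 1. So r4c1=1.
Step 12. [r6c3∈{1}] r6c3 has the single candidate 1. So r6c3=1.
Step 13. [r6c4∈{4}] only 4 remains possible at r6c4, so r6c4=4.
Step 14. [r6c5∈{3}] r6c5 is down to just 3, so r6c5=3.
Step 15. [r5c5∈{2}] r5c5 is down to just 2, so r5c5=2.
Step 16. [r2c4∈{2}] only 2 remains possible at r2c4. So r2c4=2.
Step 17. [r5c3∈{5}] r5c3 is down to just 5 ⇒ r5c3=5.

Answer: 4 1 2 5 6 3 / 5 3 6 2 1 4 / 2 5 3 6 4 1 / 1 6 4 3 5 2 / 3 4 5 1 2 6 / 6 2 1 4 3 5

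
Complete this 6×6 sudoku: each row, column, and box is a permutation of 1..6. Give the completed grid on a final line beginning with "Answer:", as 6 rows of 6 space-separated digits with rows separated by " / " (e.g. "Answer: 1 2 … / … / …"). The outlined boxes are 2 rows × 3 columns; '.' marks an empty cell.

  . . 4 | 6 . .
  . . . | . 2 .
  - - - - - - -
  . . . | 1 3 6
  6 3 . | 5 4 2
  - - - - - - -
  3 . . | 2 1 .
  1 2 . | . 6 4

Step 1. [r2c1∈{5}] r2c1's peers cover all but 5 ⇒ r2c1=5.
Step 2. [r1c6∈{1,3,5}] in row 1, 3 fits only at r1c6. So r1c6=3.
Step 3. [r6c3∈{5}] r6c3 has the single candidate 5 ⇒ r6c3=5.
Step 4. [r2c3∈{1,3,6}] across row 2, 3 lands solely at r2c3 ⇒ r2c3=3.
Step 5. [r3c1∈{2,4}] col 1 places 4 nowhere but r3c1 ⇒ r3c1=4.
Step 6. [r2c2∈{1,6}] r2c2 is the only open cell in row 2 admitting 6. So r2c2=6.
Step 7. [r3c2∈{5}] only 5 remains possible at r3c2, so r3c2=5.
Step 8. [r5c3∈{6}] only 6 remains possible at r5c3, so r5c3=6.
Step 9. [r1c1∈{2}] only 2 remains possible at r1c1 ⇒ r1c1=2.
Step 10. [r2c4∈{4}] r2c4 has the single candidate 4 ⇒ r2c4=4.
Step 11. [r2c6∈{1}] r2c6 is down to just 1. So r2c6=1.
Step 12. [r1c2∈{1}] nothing but 1 survives at r1c2 ⇒ r1c2=1.
Step 13. [r5c2∈{4}] r5c2's peers cover all but 4, so r5c2=4.
Step 14. [r5c6∈{5}] r5c6 has the single candidate 5 ⇒ r5c6=5.
Step 15. [r6c4∈{3}] r6c4 has the single candidate 3 ⇒ r6c4=3.
Step 16. [r4c3∈{1}] only 1 remains possible at r4c3 ⇒ r4c3=1.
Step 17. [r1c5∈{5}] r1c5 is down to just 5 ⇒ r1c5=5.
Step 18. [r3c3∈{2}] nothing but 2 survives at r3c3, so r3c3=2.

Answer: 2 1 4 6 5 3 / 5 6 3 4 2 1 / 4 5 2 1 3 6 / 6 3 1 5 4 2 / 3 4 6 2 1 5 / 1 2 5 3 6 4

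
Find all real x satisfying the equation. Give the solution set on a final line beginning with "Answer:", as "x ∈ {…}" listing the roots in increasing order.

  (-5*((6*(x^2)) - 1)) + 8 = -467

Step 1. [(-5*((6*(x^2)) - 1)) + 8 = -467] peel the +8: subtract 8 from each side. So sub: -5*((6*(x^2)) - 1) = -475.
Step 2. [-5*((6*(x^2)) - 1) = -475] divide by the outer -5, so div: (6*(x^2)) - 1 = 95.
Step 3. [(6*(x^2)) - 1 = 95] the outer -1 inverts by adding 1. So sub: 6*(x^2) = 96.
Step 4. [6*(x^2) = 96] 6 out front; divide by 6, so div: x^2 = 16.
Step 5. [x^2 = 16] √ both sides: 16 ≥ 0 gives two branches ⇒ sqrt: x = 4 or -4.

Answer: x ∈ {-4, 4}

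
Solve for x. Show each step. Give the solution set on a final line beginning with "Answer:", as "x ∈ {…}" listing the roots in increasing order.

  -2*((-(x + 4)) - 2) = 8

Step 1. [-2*((-(x + 4)) - 2) = 8] leading coefficient -2: divide by -2, so div: (-(x + 4)) - 2 = -4.
Step 2. [(-(x + 4)) - 2 = -4] add 2: x sits inside (… - 2) ⇒ sub: -(x + 4) = -2.
Step 3. [-(x + 4) = -2] flip signs both sides ⇒ neg: x + 4 = 2.
Step 4. [x + 4 = 2] 4 comes off first (subtract 4) ⇒ sub: x = -2.

Answer: x ∈ {-2}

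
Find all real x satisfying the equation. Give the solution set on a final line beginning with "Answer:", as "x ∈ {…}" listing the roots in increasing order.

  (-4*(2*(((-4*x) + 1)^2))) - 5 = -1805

Step 1. [(-4*(2*(((-4*x) + 1)^2))) - 5 = -1805] peel the -5: add 5 from each side, so sub: -4*(2*(((-4*x) + 1)^2)) = -1800.
Step 2. [-4*(2*(((-4*x) + 1)^2)) = -1800] leading coefficient -4: divide by -4 ⇒ div: 2*(((-4*x) + 1)^2) = 450.
Step 3. [2*(((-4*x) + 1)^2) = 450] 2 out front; divide by 2 ⇒ div: ((-4*x) + 1)^2 = 225.
Step 4. [((-4*x) + 1)^2 = 225] LHS squared, RHS 225 ≥ 0: apply √ (±) ⇒ sqrt: (-4*x) + 1 = 15 or -15.
Step 5. [(-4*x) + 1 = 15 or -15] +1 is outermost — subtract 1 both sides, so sub: -4*x = 14 or -16.
Step 6. [-4*x = 14 or -16] divide by the outer -4, so div: x = -7/2 or 4.

Answer: x ∈ {-7/2, 4}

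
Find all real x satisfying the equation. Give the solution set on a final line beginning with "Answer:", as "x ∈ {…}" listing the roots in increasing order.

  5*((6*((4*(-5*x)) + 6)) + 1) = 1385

Step 1. [5*((6*((4*(-5*x)) + 6)) + 1) = 1385] divide by the outer 5 ⇒ div: (6*((4*(-5*x)) + 6)) + 1 = 277.
Step 2. [(6*((4*(-5*x)) + 6)) + 1 = 277] +1 is outermost — subtract 1 both sides. So sub: 6*((4*(-5*x)) + 6) = 276.
Step 3. [6*((4*(-5*x)) + 6) = 276] 6·(inner) — divide through by 6 ⇒ div: (4*(-5*x)) + 6 = 46.
Step 4. [(4*(-5*x)) + 6 = 46] +6 is outermost — subtract 6 both sides ⇒ sub: 4*(-5*x) = 40.
Step 5. [4*(-5*x) = 40] 4·(inner) — divide through by 4, so div: -5*x = 10.
Step 6. [-5*x = 10] -5 out front; divide by -5. So div: x = -2.

Answer: x ∈ {-2}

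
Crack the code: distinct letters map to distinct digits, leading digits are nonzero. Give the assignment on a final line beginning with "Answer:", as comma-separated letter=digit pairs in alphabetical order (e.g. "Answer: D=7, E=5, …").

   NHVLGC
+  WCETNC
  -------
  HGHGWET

Step 1. [col 1: C + C ≡ T (mod 10)] column 1 (C + C ≡ T (mod 10), carry-in 0) doesn't pin T yet; pick T=8 and continue, so T=8.
Step 2. [col 1: C + C ≡ T (mod 10)] C=9 is one option consistent with column 1 (C + C ≡ T (mod 10), carry-in 0) — take it. So C=9.
Step 3. [H] the sum has 7 digits but both addends have 6; that extra leading digit H is the final carry, namely 1, so H=1.
Step 4. [col 2: G + N ≡ E (mod 10)] column 2 (G + N ≡ E (mod 10), carry-in 1) doesn't pin N yet; pick N=6 and continue, so N=6.
Step 5. [col 2: G + N ≡ E (mod 10)] several values work for G in column 2 (G + N ≡ E (mod 10), carry-in 1); try G=0. So G=0.
Step 6. [col 2: G + N ≡ E (mod 10)] column 2 reads G+N+carry(1)=E with G=0, N=6; with digits 0,1,6,8,9 already taken and all letters distinct, the only value for E is 7 ⇒ E=7.
Step 7. [col 3: L + T ≡ W (mod 10)] several values work for L in column 3 (L + T ≡ W (mod 10), carry-in 0); try L=5, so L=5.
Step 8. [col 3: L + T ≡ W (mod 10)] from column 3 (L=5, T=8, carry-in 0, digits 0,1,5,6,7,8,9 already taken and all letters distinct): W must equal 3. So W=3.
Step 9. [col 4: V + E ≡ G (mod 10)] column 4: given E=7, G=0, carry-in 1, and digits 0,1,3,5,6,7,8,9 already taken and all letters distinct, V+E≡G (mod 10) forces V=2. So V=2.

Answer: C=9, E=7, G=0, H=1, L=5, N=6, T=8, V=2, W=3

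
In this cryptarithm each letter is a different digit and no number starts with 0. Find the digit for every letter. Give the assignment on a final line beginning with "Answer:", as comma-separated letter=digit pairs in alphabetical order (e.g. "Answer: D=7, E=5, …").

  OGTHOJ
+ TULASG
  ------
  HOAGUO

Step 1. [col 1: J + G ≡ O (mod 10)] column 1 (J + G ≡ O (mod 10), carry-in 0) doesn't pin O yet; pick O=4 and continue, so O=4.
Step 2. [col 1: J + G ≡ O (mod 10)] J=6 is one option consistent with column 1 (J + G ≡ O (mod 10), carry-in 0) — take it. So J=6.
Step 3. [col 1: J + G ≡ O (mod 10)] column 1 reads J+G+carry(0)=O with J=6, O=4; with digits 4,6 already taken and all letters distinct, the only value for G is 8 ⇒ G=8.
Step 4. [col 2: O + S ≡ U (mod 10)] several values work for U in column 2 (O + S ≡ U (mod 10), carry-in 1); try U=5. So U=5.
Step 5. [col 2: O + S ≡ U (mod 10)] column 2 reads O+S+carry(1)=U with O=4, U=5; with digits 4,5,6,8 already taken and all letters distinct, the only value for S is 0 ⇒ S=0.
Step 6. [col 3: H + A ≡ G (mod 10)] column 3 (H + A ≡ G (mod 10), carry-in 0) doesn't pin A yet; pick A=1 and continue. So A=1.
Step 7. [col 3: H + A ≡ G (mod 10)] from column 3 (A=1, G=8, carry-in 0, digits 0,1,4,5,6,8 already taken and all letters distinct): H must equal 7, so H=7.
Step 8. [col 4: T + L ≡ A (mod 10)] several values work for T in column 4 (T + L ≡ A (mod 10), carry-in 0); try T=2. So T=2.
Step 9. [col 4: T + L ≡ A (mod 10)] from column 4 (T=2, A=1, carry-in 0, digits 0,1,2,4,5,6,7,8 already taken and all letters distinct): L must equal 9. So L=9.

Answer: A=1, G=8, H=7, J=6, L=9, O=4, S=0, T=2, U=5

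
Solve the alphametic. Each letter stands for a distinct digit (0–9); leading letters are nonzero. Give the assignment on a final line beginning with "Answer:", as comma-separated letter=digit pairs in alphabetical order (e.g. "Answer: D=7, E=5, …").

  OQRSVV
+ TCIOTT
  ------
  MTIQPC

Step 1. [col 1: V + T ≡ C (mod 10)] no forcing yet in column 1 (carry-in 0); T=3 is free and consistent — try it, so T=3.
Step 2. [col 1: V + T ≡ C (mod 10)] several values work for C in column 1 (V + T ≡ C (mod 10), carry-in 0); try C=0 ⇒ C=0.
Step 3. [col 1: V + T ≡ C (mod 10)] column 1 reads V+T+carry(0)=C with T=3, C=0; with digits 0,3 already taken and all letters distinct, the only value for V is 7. So V=7.
Step 4. [col 2: V + T ≡ P (mod 10)] in column 2 we have V+T≡P with carry-in 1; given V=7, T=3 and digits 0,3,7 already taken and all letters distinct, that pins P to 1, so P=1.
Step 5. [col 3: S + O ≡ Q (mod 10)] no forcing yet in column 3 (carry-in 1); O=5 is free and consistent — try it. So O=5.
Step 6. [col 3: S + O ≡ Q (mod 10)] column 3 (S + O ≡ Q (mod 10), carry-in 1) doesn't pin S yet; pick S=6 and continue ⇒ S=6.
Step 7. [col 3: S + O ≡ Q (mod 10)] column 3 reads S+O+carry(1)=Q with S=6, O=5; with digits 0,1,3,5,6,7 already taken and all letters distinct, the only value for Q is 2. So Q=2.
Step 8. [col 4: R + I ≡ I (mod 10)] from column 4 (nothing yet, carry-in 1, digits 0,1,2,3,5,6,7 already taken and all letters distinct): R must equal 9, so R=9.
Step 9. [col 4: R + I ≡ I (mod 10)] several values work for I in column 4 (R + I ≡ I (mod 10), carry-in 1); try I=4, so I=4.
Step 10. [col 6: O + T ≡ M (mod 10)] from column 6 (O=5, T=3, carry-in 0, digits 0,1,2,3,4,5,6,7,9 already taken and all letters distinct): M must equal 8. So M=8.

Answer: C=0, I=4, M=8, O=5, P=1, Q=2, R=9, S=6, T=3, V=7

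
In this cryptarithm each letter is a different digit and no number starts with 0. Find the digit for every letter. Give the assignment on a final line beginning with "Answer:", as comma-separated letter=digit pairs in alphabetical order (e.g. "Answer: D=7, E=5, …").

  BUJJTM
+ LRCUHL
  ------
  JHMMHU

Step 1. [col 1: M + L ≡ U (mod 10)] U=5 is one option consistent with column 1 (M + L ≡ U (mod 10), carry-in 0) — take it, so U=5.
Step 2. [col 1: M + L ≡ U (mod 10)] column 1 (M + L ≡ U (mod 10), carry-in 0) doesn't pin M yet; pick M=3 and continue, so M=3.
Step 3. [col 1: M + L ≡ U (mod 10)] column 1: given M=3, U=5, carry-in 0, and digits 3,5 already taken and all letters distinct, M+L≡U (mod 10) forces L=2 ⇒ L=2.
Step 4. [col 2: T + H ≡ H (mod 10)] in column 2 we have T+H≡H with carry-in 0; given nothing yet and digits 2,3,5 already taken and all letters distinct, that pins T to 0 ⇒ T=0.
Step 5. [col 2: T + H ≡ H (mod 10)] no forcing yet in column 2 (carry-in 0); H=7 is free and consistent — try it, so H=7.
Step 6. [col 3: J + U ≡ M (mod 10)] column 3: given U=5, M=3, carry-in 0, and digits 0,2,3,5,7 already taken and all letters distinct, J+U≡M (mod 10) forces J=8. So J=8.
Step 7. [col 4: J + C ≡ M (mod 10)] in column 4 we have J+C≡M with carry-in 1; given J=8, M=3 and digits 0,2,3,5,7,8 already taken and all letters distinct, that pins C to 4 ⇒ C=4.
Step 8. [col 5: U + R ≡ H (mod 10)] from column 5 (U=5, H=7, carry-in 1, digits 0,2,3,4,5,7,8 already taken and all letters distinct): R must equal 1 ⇒ R=1.
Step 9. [col 6: B + L ≡ J (mod 10)] column 6 reads B+L+carry(0)=J with L=2, J=8; with digits 0,1,2,3,4,5,7,8 already taken and all letters distinct, the only value for B is 6, so B=6.

Answer: B=6, C=4, H=7, J=8, L=2, M=3, R=1, T=0, U=5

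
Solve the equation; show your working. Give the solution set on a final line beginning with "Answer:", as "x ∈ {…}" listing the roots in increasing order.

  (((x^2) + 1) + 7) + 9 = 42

Step 1. [(((x^2) + 1) + 7) + 9 = 42] subtract 9: x sits inside (… + 9), so sub: ((x^2) + 1) + 7 = 33.
Step 2. [((x^2) + 1) + 7 = 33] 7 comes off first (subtract 7), so sub: (x^2) + 1 = 26.
Step 3. [(x^2) + 1 = 26] subtract 1: x sits inside (… + 1) ⇒ sub: x^2 = 25.
Step 4. [x^2 = 25] √ both sides: 25 ≥ 0 gives two branches ⇒ sqrt: x = 5 or -5.

Answer: x ∈ {-5, 5}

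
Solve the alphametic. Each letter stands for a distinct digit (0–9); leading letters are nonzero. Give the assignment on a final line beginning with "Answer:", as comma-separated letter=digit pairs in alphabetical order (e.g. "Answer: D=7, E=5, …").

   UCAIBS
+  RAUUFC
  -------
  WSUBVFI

Step 1. [col 1: S + C ≡ I (mod 10)] no forcing yet in column 1 (carry-in 0); I=9 is free and consistent — try it ⇒ I=9.
Step 2. [col 1: S + C ≡ I (mod 10)] column 1 (S + C ≡ I (mod 10), carry-in 0) doesn't pin S yet; pick S=5 and continue ⇒ S=5.
Step 3. [col 1: S + C ≡ I (mod 10)] in column 1 we have S+C≡I with carry-in 0; given S=5, I=9 and digits 5,9 already taken and all letters distinct, that pins C to 4. So C=4.
Step 4. [W] W is the leading digit of a 7-digit sum of two 6-digit numbers; the final carry is exactly 1. So W=1.
Step 5. [col 2: B + F ≡ F (mod 10)] column 2 reads B+F+carry(0)=F with nothing yet; with digits 1,4,5,9 already taken and all letters distinct, the only value for B is 0 ⇒ B=0.
Step 6. [col 2: B + F ≡ F (mod 10)] several values work for F in column 2 (B + F ≡ F (mod 10), carry-in 0); try F=3. So F=3.
Step 7. [col 3: I + U ≡ V (mod 10)] U=7 is one option consistent with column 3 (I + U ≡ V (mod 10), carry-in 0) — take it, so U=7.
Step 8. [col 3: I + U ≡ V (mod 10)] column 3 reads I+U+carry(0)=V with I=9, U=7; with digits 0,1,3,4,5,7,9 already taken and all letters distinct, the only value for V is 6 ⇒ V=6.
Step 9. [col 4: A + U ≡ B (mod 10)] in column 4 we have A+U≡B with carry-in 1; given U=7, B=0 and digits 0,1,3,4,5,6,7,9 already taken and all letters distinct, that pins A to 2. So A=2.
Step 10. [col 6: U + R ≡ S (mod 10)] column 6: given U=7, S=5, carry-in 0, and digits 0,1,2,3,4,5,6,7,9 already taken and all letters distinct, U+R≡S (mod 10) forces R=8 ⇒ R=8.

Answer: A=2, B=0, C=4, F=3, I=9, R=8, S=5, U=7, V=6, W=1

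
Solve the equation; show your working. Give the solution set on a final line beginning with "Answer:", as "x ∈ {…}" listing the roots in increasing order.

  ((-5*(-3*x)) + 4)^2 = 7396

Step 1. [((-5*(-3*x)) + 4)^2 = 7396] √ both sides: 7396 ≥ 0 gives two branches, so sqrt: (-5*(-3*x)) + 4 = 86 or -86.
Step 2. [(-5*(-3*x)) + 4 = 86 or -86] 4 comes off first (subtract 4) ⇒ sub: -5*(-3*x) = 82 or -90.
Step 3. [-5*(-3*x) = 82 or -90] -5·(inner) — divide through by -5 ⇒ div: -3*x = -82/5 or 18.
Step 4. [-3*x = -82/5 or 18] -3·(inner) — divide through by -3 ⇒ div: x = 82/15 or -6.

Answer: x ∈ {-6, 82/15}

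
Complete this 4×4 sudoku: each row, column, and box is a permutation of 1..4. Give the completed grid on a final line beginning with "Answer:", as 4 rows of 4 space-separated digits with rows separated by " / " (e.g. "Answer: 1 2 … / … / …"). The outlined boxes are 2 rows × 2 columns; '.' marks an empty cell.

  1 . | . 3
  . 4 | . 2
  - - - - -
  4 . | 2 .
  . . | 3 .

Step 1. [r3c4∈{1}] r3c4's peers cover all but 1, so r3c4=1.
Step 2. [r1c2∈{2}] r1c2 is down to just 2. So r1c2=2.
Step 3. [r3c2∈{3}] nothing but 3 survives at r3c2 ⇒ r3c2=3.
Step 4. [r2c1∈{3}] r2c1 is down to just 3. So r2c1=3.
Step 5. [r4c2∈{1}] r4c2 is down to just 1, so r4c2=1.
Step 6. [r4c1∈{2}] r4c1 is down to just 2, so r4c1=2.
Step 7. [r1c3∈{4}] nothing but 4 survives at r1c3, so r1c3=4.
Step 8. [r2c3∈{1}] nothing but 1 survives at r2c3. So r2c3=1.
Step 9. [r4c4∈{4}] r4c4 has the single candidate 4. So r4c4=4.

Answer: 1 2 4 3 / 3 4 1 2 / 4 3 2 1 / 2 1 3 4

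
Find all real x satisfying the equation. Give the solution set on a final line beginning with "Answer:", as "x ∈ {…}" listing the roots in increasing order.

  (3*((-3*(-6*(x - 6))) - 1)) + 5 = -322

Step 1. [(3*((-3*(-6*(x - 6))) - 1)) + 5 = -322] peel the +5: subtract 5 from each side ⇒ sub: 3*((-3*(-6*(x - 6))) - 1) = -327.
Step 2. [3*((-3*(-6*(x - 6))) - 1) = -327] leading coefficient 3: divide by 3. So div: (-3*(-6*(x - 6))) - 1 = -109.
Step 3. [(-3*(-6*(x - 6))) - 1 = -109] add 1: x sits inside (… - 1) ⇒ sub: -3*(-6*(x - 6)) = -108.
Step 4. [-3*(-6*(x - 6)) = -108] -3·(inner) — divide through by -3. So div: -6*(x - 6) = 36.
Step 5. [-6*(x - 6) = 36] leading coefficient -6: divide by -6 ⇒ div: x - 6 = -6.
Step 6. [x - 6 = -6] peel the -6: add 6 from each side. So sub: x = 0.

Answer: x ∈ {0}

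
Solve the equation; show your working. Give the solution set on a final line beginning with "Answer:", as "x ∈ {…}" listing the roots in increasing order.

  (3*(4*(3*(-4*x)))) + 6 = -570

Step 1. [(3*(4*(3*(-4*x)))) + 6 = -570] +6 is outermost — subtract 6 both sides, so sub: 3*(4*(3*(-4*x))) = -576.
Step 2. [3*(4*(3*(-4*x))) = -576] 3·(inner) — divide through by 3. So div: 4*(3*(-4*x)) = -192.
Step 3. [4*(3*(-4*x)) = -192] LHS = 4·(…); ÷4 both sides. So div: 3*(-4*x) = -48.
Step 4. [3*(-4*x) = -48] leading coefficient 3: divide by 3. So div: -4*x = -16.
Step 5. [-4*x = -16] -4·(inner) — divide through by -4. So div: x = 4.

Answer: x ∈ {4}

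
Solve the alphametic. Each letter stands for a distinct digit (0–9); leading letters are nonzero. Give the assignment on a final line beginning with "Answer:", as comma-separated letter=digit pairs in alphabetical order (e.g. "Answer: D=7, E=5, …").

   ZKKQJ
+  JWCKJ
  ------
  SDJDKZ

Step 1. [col 1: J + J ≡ Z (mod 10)] Z=6 is one option consistent with column 1 (J + J ≡ Z (mod 10), carry-in 0) — take it, so Z=6.
Step 2. [S] the sum has 6 digits but both addends have 5; that extra leading digit S is the final carry, namely 1. So S=1.
Step 3. [col 1: J + J ≡ Z (mod 10)] several values work for J in column 1 (J + J ≡ Z (mod 10), carry-in 0); try J=8 ⇒ J=8.
Step 4. [col 2: Q + K ≡ K (mod 10)] column 2 reads Q+K+carry(1)=K with nothing yet; with digits 1,6,8 already taken and all letters distinct, the only value for Q is 9. So Q=9.
Step 5. [col 2: Q + K ≡ K (mod 10)] K=3 is one option consistent with column 2 (Q + K ≡ K (mod 10), carry-in 1) — take it. So K=3.
Step 6. [col 3: K + C ≡ D (mod 10)] from column 3 (K=3, carry-in 1, digits 1,3,6,8,9 already taken and all letters distinct): D must equal 4. So D=4.
Step 7. [col 3: K + C ≡ D (mod 10)] column 3 reads K+C+carry(1)=D with K=3, D=4; with digits 1,3,4,6,8,9 already taken and all letters distinct, the only value for C is 0. So C=0.
Step 8. [col 4: K + W ≡ J (mod 10)] from column 4 (K=3, J=8, carry-in 0, digits 0,1,3,4,6,8,9 already taken and all letters distinct): W must equal 5, so W=5.

Answer: C=0, D=4, J=8, K=3, Q=9, S=1, W=5, Z=6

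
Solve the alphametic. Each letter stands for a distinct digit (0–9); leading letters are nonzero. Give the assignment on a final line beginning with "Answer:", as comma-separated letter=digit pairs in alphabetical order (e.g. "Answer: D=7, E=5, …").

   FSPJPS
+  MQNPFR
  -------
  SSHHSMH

Step 1. [col 1: S + R ≡ H (mod 10)] no forcing yet in column 1 (carry-in 0); R=9 is free and consistent — try it. So R=9.
Step 2. [col 1: S + R ≡ H (mod 10)] no forcing yet in column 1 (carry-in 0); H=0 is free and consistent — try it. So H=0.
Step 3. [col 1: S + R ≡ H (mod 10)] column 1 reads S+R+carry(0)=H with R=9, H=0; with digits 0,9 already taken and all letters distinct, the only value for S is 1. So S=1.
Step 4. [col 2: P + F ≡ M (mod 10)] several values work for P in column 2 (P + F ≡ M (mod 10), carry-in 1); try P=7 ⇒ P=7.
Step 5. [col 2: P + F ≡ M (mod 10)] column 2 (P + F ≡ M (mod 10), carry-in 1) doesn't pin F yet; pick F=6 and continue, so F=6.
Step 6. [col 2: P + F ≡ M (mod 10)] in column 2 we have P+F≡M with carry-in 1; given P=7, F=6 and digits 0,1,6,7,9 already taken and all letters distinct, that pins M to 4, so M=4.
Step 7. [col 3: J + P ≡ S (mod 10)] column 3 reads J+P+carry(1)=S with P=7, S=1; with digits 0,1,4,6,7,9 already taken and all letters distinct, the only value for J is 3. So J=3.
Step 8. [col 4: P + N ≡ H (mod 10)] column 4 reads P+N+carry(1)=H with P=7, H=0; with digits 0,1,3,4,6,7,9 already taken and all letters distinct, the only value for N is 2. So N=2.
Step 9. [col 5: S + Q ≡ H (mod 10)] column 5 reads S+Q+carry(1)=H with S=1, H=0; with digits 0,1,2,3,4,6,7,9 already taken and all letters distinct, the only value for Q is 8 ⇒ Q=8.

Answer: F=6, H=0, J=3, M=4, N=2, P=7, Q=8, R=9, S=1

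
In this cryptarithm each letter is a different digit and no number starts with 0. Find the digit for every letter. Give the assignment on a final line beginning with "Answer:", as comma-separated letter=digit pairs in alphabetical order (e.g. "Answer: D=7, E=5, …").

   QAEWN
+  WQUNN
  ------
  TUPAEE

Step 1. [col 1: N + N ≡ E (mod 10)] column 1 (N + N ≡ E (mod 10), carry-in 0) doesn't pin E yet; pick E=6 and continue ⇒ E=6.
Step 2. [T] adding two 5-digit numbers gives at most 5+1 digits, and here it does — T is that final carry and must be 1 ⇒ T=1.
Step 3. [col 1: N + N ≡ E (mod 10)] no forcing yet in column 1 (carry-in 0); N=8 is free and consistent — try it. So N=8.
Step 4. [col 2: W + N ≡ E (mod 10)] column 2: given N=8, E=6, carry-in 1, and digits 1,6,8 already taken and all letters distinct, W+N≡E (mod 10) forces W=7 ⇒ W=7.
Step 5. [col 3: E + U ≡ A (mod 10)] column 3 (E + U ≡ A (mod 10), carry-in 1) doesn't pin A yet; pick A=9 and continue. So A=9.
Step 6. [col 3: E + U ≡ A (mod 10)] from column 3 (E=6, A=9, carry-in 1, digits 1,6,7,8,9 already taken and all letters distinct): U must equal 2. So U=2.
Step 7. [col 4: A + Q ≡ P (mod 10)] column 4 (A + Q ≡ P (mod 10), carry-in 0) doesn't pin P yet; pick P=3 and continue ⇒ P=3.
Step 8. [col 4: A + Q ≡ P (mod 10)] column 4: given A=9, P=3, carry-in 0, and digits 1,2,3,6,7,8,9 already taken and all letters distinct, A+Q≡P (mod 10) forces Q=4 ⇒ Q=4.

Answer: A=9, E=6, N=8, P=3, Q=4, T=1, U=2, W=7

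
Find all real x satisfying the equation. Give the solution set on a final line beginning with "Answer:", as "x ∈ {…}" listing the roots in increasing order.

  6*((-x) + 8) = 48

Step 1. [6*((-x) + 8) = 48] LHS = 6·(…); ÷6 both sides ⇒ div: (-x) + 8 = 8.
Step 2. [(-x) + 8 = 8] +8 is outermost — subtract 8 both sides, so sub: -x = 0.
Step 3. [-x = 0] leading − — multiply by −1, so neg: x = 0.

Answer: x ∈ {0}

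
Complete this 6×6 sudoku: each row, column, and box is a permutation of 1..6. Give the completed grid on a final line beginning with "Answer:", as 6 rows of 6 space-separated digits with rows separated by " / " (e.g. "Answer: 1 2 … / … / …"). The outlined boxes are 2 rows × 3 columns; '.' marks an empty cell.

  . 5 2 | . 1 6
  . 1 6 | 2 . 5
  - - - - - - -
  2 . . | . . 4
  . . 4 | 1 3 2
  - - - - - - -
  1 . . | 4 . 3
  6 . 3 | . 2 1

Step 1. [r3c4∈{5,6}] r3c4 is the only open cell in col 4 admitting 6, so r3c4=6.
Step 2. [r2c1∈{3,4}] r2c1 is the only open cell in row 2 admitting 3. So r2c1=3.
Step 3. [r5c3∈{5}] r5c3 is down to just 5. So r5c3=5.
Step 4. [r1c1∈{4}] r1c1 is down to just 4. So r1c1=4.
Step 5. [r6c2∈{4}] nothing but 4 survives at r6c2 ⇒ r6c2=4.
Step 6. [r5c2∈{2}] r5c2 is down to just 2, so r5c2=2.
Step 7. [r4c1∈{5}] r4c1 is down to just 5 ⇒ r4c1=5.
Step 8. [r3c5∈{5}] nothing but 5 survives at r3c5, so r3c5=5.
Step 9. [r1c4∈{3}] nothing but 3 survives at r1c4, so r1c4=3.
Step 10. [r3c2∈{3}] r3c2's peers cover all but 3 ⇒ r3c2=3.
Step 11. [r5c5∈{6}] only 6 remains possible at r5c5, so r5c5=6.
Step 12. [r6c4∈{5}] nothing but 5 survives at r6c4 ⇒ r6c4=5.
Step 13. [r4c2∈{6}] r4c2 is down to just 6, so r4c2=6.
Step 14. [r3c3∈{1}] r3c3's peers cover all but 1, so r3c3=1.
Step 15. [r2c5∈{4}] only 4 remains possible at r2c5. So r2c5=4.

Answer: 4 5 2 3 1 6 / 3 1 6 2 4 5 / 2 3 1 6 5 4 / 5 6 4 1 3 2 / 1 2 5 4 6 3 / 6 4 3 5 2 1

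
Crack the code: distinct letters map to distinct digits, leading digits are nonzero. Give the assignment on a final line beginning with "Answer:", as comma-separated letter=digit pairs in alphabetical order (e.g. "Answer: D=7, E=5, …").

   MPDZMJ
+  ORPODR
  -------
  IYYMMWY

Step 1. [I] I is the leading digit of a 7-digit sum of two 6-digit numbers; the final carry is exactly 1. So I=1.
Step 2. [col 1: J + R ≡ Y (mod 10)] column 1 (J + R ≡ Y (mod 10), carry-in 0) doesn't pin Y yet; pick Y=2 and continue. So Y=2.
Step 3. [col 1: J + R ≡ Y (mod 10)] several values work for J in column 1 (J + R ≡ Y (mod 10), carry-in 0); try J=9. So J=9.
Step 4. [col 1: J + R ≡ Y (mod 10)] in column 1 we have J+R≡Y with carry-in 0; given J=9, Y=2 and digits 1,2,9 already taken and all letters distinct, that pins R to 3, so R=3.
Step 5. [col 2: M + D ≡ W (mod 10)] column 2 (M + D ≡ W (mod 10), carry-in 1) doesn't pin W yet; pick W=0 and continue. So W=0.
Step 6. [col 2: M + D ≡ W (mod 10)] column 2 (M + D ≡ W (mod 10), carry-in 1) doesn't pin M yet; pick M=4 and continue. So M=4.
Step 7. [col 2: M + D ≡ W (mod 10)] column 2: given M=4, W=0, carry-in 1, and digits 0,1,2,3,4,9 already taken and all letters distinct, M+D≡W (mod 10) forces D=5. So D=5.
Step 8. [col 3: Z + O ≡ M (mod 10)] several values work for Z in column 3 (Z + O ≡ M (mod 10), carry-in 1); try Z=6, so Z=6.
Step 9. [col 3: Z + O ≡ M (mod 10)] in column 3 we have Z+O≡M with carry-in 1; given Z=6, M=4 and digits 0,1,2,3,4,5,6,9 already taken and all letters distinct, that pins O to 7. So O=7.
Step 10. [col 4: D + P ≡ M (mod 10)] from column 4 (D=5, M=4, carry-in 1, digits 0,1,2,3,4,5,6,7,9 already taken and all letters distinct): P must equal 8. So P=8.

Answer: D=5, I=1, J=9, M=4, O=7, P=8, R=3, W=0, Y=2, Z=6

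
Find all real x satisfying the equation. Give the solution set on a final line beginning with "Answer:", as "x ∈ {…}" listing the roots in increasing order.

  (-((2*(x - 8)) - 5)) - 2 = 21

Step 1. [(-((2*(x - 8)) - 5)) - 2 = 21] peel the -2: add 2 from each side ⇒ sub: -((2*(x - 8)) - 5) = 23.
Step 2. [-((2*(x - 8)) - 5) = 23] leading − — multiply by −1 ⇒ neg: (2*(x - 8)) - 5 = -23.
Step 3. [(2*(x - 8)) - 5 = -23] the outer -5 inverts by adding 5, so sub: 2*(x - 8) = -18.
Step 4. [2*(x - 8) = -18] divide by the outer 2 ⇒ div: x - 8 = -9.
Step 5. [x - 8 = -9] 8 comes off first (add 8) ⇒ sub: x = -1.

Answer: x ∈ {-1}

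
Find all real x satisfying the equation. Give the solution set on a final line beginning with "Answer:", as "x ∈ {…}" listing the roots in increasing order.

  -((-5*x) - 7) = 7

Step 1. [-((-5*x) - 7) = 7] flip signs both sides, so neg: (-5*x) - 7 = -7.
Step 2. [(-5*x) - 7 = -7] peel the -7: add 7 from each side. So sub: -5*x = 0.
Step 3. [-5*x = 0] leading coefficient -5: divide by -5, so div: x = 0.

Answer: x ∈ {0}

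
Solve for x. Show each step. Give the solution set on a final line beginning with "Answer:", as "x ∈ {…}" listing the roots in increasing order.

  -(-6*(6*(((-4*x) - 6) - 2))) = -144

Step 1. [-(-6*(6*(((-4*x) - 6) - 2))) = -144] flip signs both sides ⇒ neg: -6*(6*(((-4*x) - 6) - 2)) = 144.
Step 2. [-6*(6*(((-4*x) - 6) - 2)) = 144] -6·(inner) — divide through by -6, so div: 6*(((-4*x) - 6) - 2) = -24.
Step 3. [6*(((-4*x) - 6) - 2) = -24] divide by the outer 6. So div: ((-4*x) - 6) - 2 = -4.
Step 4. [((-4*x) - 6) - 2 = -4] peel the -2: add 2 from each side, so sub: (-4*x) - 6 = -2.
Step 5. [(-4*x) - 6 = -2] the outer -6 inverts by adding 6, so sub: -4*x = 4.
Step 6. [-4*x = 4] divide by the outer -4, so div: x = -1.

Answer: x ∈ {-1}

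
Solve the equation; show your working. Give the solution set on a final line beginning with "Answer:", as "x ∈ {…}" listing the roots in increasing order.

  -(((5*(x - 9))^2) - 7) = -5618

Step 1. [-(((5*(x - 9))^2) - 7) = -5618] leading − — multiply by −1, so neg: ((5*(x - 9))^2) - 7 = 5618.
Step 2. [((5*(x - 9))^2) - 7 = 5618] peel the -7: add 7 from each side. So sub: (5*(x - 9))^2 = 5625.
Step 3. [(5*(x - 9))^2 = 5625] LHS squared, RHS 5625 ≥ 0: apply √ (±), so sqrt: 5*(x - 9) = 75 or -75.
Step 4. [5*(x - 9) = 75 or -75] divide by the outer 5 ⇒ div: x - 9 = 15 or -15.
Step 5. [x - 9 = 15 or -15] -9 is outermost — add 9 both sides. So sub: x = 24 or -6.

Answer: x ∈ {-6, 24}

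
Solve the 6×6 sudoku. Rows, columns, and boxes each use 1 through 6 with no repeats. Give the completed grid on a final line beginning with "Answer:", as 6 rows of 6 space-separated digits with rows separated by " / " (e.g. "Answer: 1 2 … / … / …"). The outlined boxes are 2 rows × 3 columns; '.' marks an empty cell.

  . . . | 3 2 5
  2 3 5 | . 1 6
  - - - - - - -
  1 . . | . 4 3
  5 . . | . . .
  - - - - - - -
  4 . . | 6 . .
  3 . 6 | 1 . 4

Step 1. [r6c2∈{2,5}] row 6 places 2 nowhere but r6c2. So r6c2=2.
Step 2. [r4c4∈{2}] r4c4 is down to just 2. So r4c4=2.
Step 3. [r5c3∈{1}] r5c3 is down to just 1. So r5c3=1.
Step 4. [r1c3∈{4}] r1c3's peers cover all but 4 ⇒ r1c3=4.
Step 5. [r3c2∈{6}] r3c2 has the single candidate 6, so r3c2=6.
Step 6. [r6c5∈{5}] nothing but 5 survives at r6c5. So r6c5=5.
Step 7. [r4c3∈{3}] nothing but 3 survives at r4c3 ⇒ r4c3=3.
Step 8. [r2c4∈{4}] only 4 remains possible at r2c4, so r2c4=4.
Step 9. [r4c2∈{4}] nothing but 4 survives at r4c2. So r4c2=4.
Step 10. [r1c1∈{6}] r1c1 is down to just 6. So r1c1=6.
Step 11. [r3c3∈{2}] r3c3 has the single candidate 2 ⇒ r3c3=2.
Step 12. [r1c2∈{1}] r1c2's peers cover all but 1. So r1c2=1.
Step 13. [r5c6∈{2}] nothing but 2 survives at r5c6 ⇒ r5c6=2.
Step 14. [r4c6∈{1}] only 1 remains possible at r4c6 ⇒ r4c6=1.
Step 15. [r5c2∈{5}] nothing but 5 survives at r5c2 ⇒ r5c2=5.
Step 16. [r4c5∈{6}] r4c5 is down to just 6, so r4c5=6.
Step 17. [r3c4∈{5}] r3c4's peers cover all but 5, so r3c4=5.
Step 18. [r5c5∈{3}] r5c5's peers cover all but 3. So r5c5=3.

Answer: 6 1 4 3 2 5 / 2 3 5 4 1 6 / 1 6 2 5 4 3 / 5 4 3 2 6 1 / 4 5 1 6 3 2 / 3 2 6 1 5 4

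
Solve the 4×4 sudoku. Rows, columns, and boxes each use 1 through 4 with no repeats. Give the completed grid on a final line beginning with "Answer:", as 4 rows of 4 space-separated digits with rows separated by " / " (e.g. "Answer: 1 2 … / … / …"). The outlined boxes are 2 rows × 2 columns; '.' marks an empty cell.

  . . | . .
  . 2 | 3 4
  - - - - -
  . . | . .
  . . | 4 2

Step 1. [r3c3∈{1}] nothing but 1 survives at r3c3, so r3c3=1.
Step 2. [r2c1∈{1}] r2c1 is down to just 1 ⇒ r2c1=1.
Step 3. [r4c1∈{3}] r4c1's peers cover all but 3, so r4c1=3.
Step 4. [r3c2∈{4}] nothing but 4 survives at r3c2. So r3c2=4.
Step 5. [r1c4∈{1}] r1c4's peers cover all but 1 ⇒ r1c4=1.
Step 6. [r1c2∈{3}] r1c2 has the single candidate 3 ⇒ r1c2=3.
Step 7. [r3c4∈{3}] r3c4 is down to just 3. So r3c4=3.
Step 8. [r3c1∈{2}] only 2 remains possible at r3c1 ⇒ r3c1=2.
Step 9. [r1c1∈{4}] r1c1's peers cover all but 4. So r1c1=4.
Step 10. [r1c3∈{2}] r1c3 is down to just 2 ⇒ r1c3=2.
Step 11. [r4c2∈{1}] r4c2 is down to just 1. So r4c2=1.

Answer: 4 3 2 1 / 1 2 3 4 / 2 4 1 3 / 3 1 4 2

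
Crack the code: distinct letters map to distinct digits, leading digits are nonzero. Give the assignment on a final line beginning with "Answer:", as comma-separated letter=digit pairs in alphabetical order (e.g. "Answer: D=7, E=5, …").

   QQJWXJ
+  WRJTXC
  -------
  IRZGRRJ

Step 1. [I] I is the leading digit of a 7-digit sum of two 6-digit numbers; the final carry is exactly 1 ⇒ I=1.
Step 2. [col 1: J + C ≡ J (mod 10)] column 1 reads J+C+carry(0)=J with nothing yet; with digits 1 already taken and all letters distinct, the only value for C is 0, so C=0.
Step 3. [col 1: J + C ≡ J (mod 10)] no forcing yet in column 1 (carry-in 0); J=2 is free and consistent — try it ⇒ J=2.
Step 4. [col 2: X + X ≡ R (mod 10)] X=3 is one option consistent with column 2 (X + X ≡ R (mod 10), carry-in 0) — take it ⇒ X=3.
Step 5. [col 2: X + X ≡ R (mod 10)] column 2: given X=3, carry-in 0, and digits 0,1,2,3 already taken and all letters distinct, X+X≡R (mod 10) forces R=6. So R=6.
Step 6. [col 3: W + T ≡ R (mod 10)] column 3 (W + T ≡ R (mod 10), carry-in 0) doesn't pin W yet; pick W=7 and continue ⇒ W=7.
Step 7. [col 3: W + T ≡ R (mod 10)] column 3 reads W+T+carry(0)=R with W=7, R=6; with digits 0,1,2,3,6,7 already taken and all letters distinct, the only value for T is 9, so T=9.
Step 8. [col 4: J + J ≡ G (mod 10)] column 4 reads J+J+carry(1)=G with J=2; with digits 0,1,2,3,6,7,9 already taken and all letters distinct, the only value for G is 5, so G=5.
Step 9. [col 5: Q + R ≡ Z (mod 10)] column 5: given R=6, carry-in 0, and digits 0,1,2,3,5,6,7,9 already taken and all letters distinct, Q+R≡Z (mod 10) forces Q=8 ⇒ Q=8.
Step 10. [col 5: Q + R ≡ Z (mod 10)] column 5 reads Q+R+carry(0)=Z with Q=8, R=6; with digits 0,1,2,3,5,6,7,8,9 already taken and all letters distinct, the only value for Z is 4 ⇒ Z=4.

Answer: C=0, G=5, I=1, J=2, Q=8, R=6, T=9, W=7, X=3, Z=4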